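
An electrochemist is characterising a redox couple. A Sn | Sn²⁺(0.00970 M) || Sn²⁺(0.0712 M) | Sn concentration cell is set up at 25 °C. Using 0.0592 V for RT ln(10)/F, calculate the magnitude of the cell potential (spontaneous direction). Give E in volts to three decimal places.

For a concentration cell E°cell = 0. The 0.0712 M side is the cathode (reduction is favoured where [Sn²⁺] is higher).
With n = 2, E = −(0.0592/2) log([Sn²⁺]ₐₙ/[Sn²⁺]꜀ₐₜ) = −(0.0592/2) log(0.0097/0.0712) = −(0.0592/2)(-0.866) = +0.026 V.

+0.026 V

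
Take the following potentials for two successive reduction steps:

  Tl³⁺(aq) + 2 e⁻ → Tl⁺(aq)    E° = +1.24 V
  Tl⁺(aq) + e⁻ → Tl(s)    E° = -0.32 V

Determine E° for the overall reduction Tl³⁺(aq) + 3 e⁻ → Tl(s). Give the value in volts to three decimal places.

+0.720 V

Standard free energies of sequential steps add: ΔG°₃ = ΔG°₁ + ΔG°₂, so n₃E°₃ = n₁E°₁ + n₂E°₂.
E°₃ = (2×+1.24 + 1×-0.32) / 3 = (+2.160) / 3 = +0.720 V.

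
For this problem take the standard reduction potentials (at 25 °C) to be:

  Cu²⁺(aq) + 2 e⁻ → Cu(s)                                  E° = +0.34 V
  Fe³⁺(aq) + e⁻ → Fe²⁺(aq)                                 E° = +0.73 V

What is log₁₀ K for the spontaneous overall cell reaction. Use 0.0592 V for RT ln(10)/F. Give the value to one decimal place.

13.2

Cathode: Fe³⁺/Fe²⁺; anode: Cu²⁺/Cu. E°cell = +0.39 V, n = 2.
log K = nE°cell / 0.0592 = (2)(+0.39) / 0.0592 = 13.2.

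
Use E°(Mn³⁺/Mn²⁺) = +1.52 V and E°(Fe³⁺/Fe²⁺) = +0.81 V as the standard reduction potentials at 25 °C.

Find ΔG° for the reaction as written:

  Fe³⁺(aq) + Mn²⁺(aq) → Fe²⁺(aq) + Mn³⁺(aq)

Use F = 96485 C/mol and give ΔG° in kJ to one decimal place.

+68.5 kJ

As written, Fe³⁺/Fe²⁺ is reduced (cathode) and Mn³⁺/Mn²⁺ is oxidised (anode), so E°cell = (+0.81) − (+1.52) = -0.71 V.
Balancing electrons gives n = 1.
ΔG° = −nFE° = −(1)(96485)(-0.71) = 68,504 J = +68.5 kJ.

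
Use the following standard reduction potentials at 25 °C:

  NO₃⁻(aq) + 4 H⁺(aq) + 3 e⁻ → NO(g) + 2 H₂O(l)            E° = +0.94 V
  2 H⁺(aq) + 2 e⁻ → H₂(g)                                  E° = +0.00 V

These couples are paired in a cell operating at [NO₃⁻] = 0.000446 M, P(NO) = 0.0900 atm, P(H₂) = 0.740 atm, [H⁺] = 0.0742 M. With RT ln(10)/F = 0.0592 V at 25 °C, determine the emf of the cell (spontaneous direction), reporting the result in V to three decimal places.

+0.868 V

NO₃⁻/NO is the cathode (higher E°), H⁺/H₂ the anode: E°cell = +0.94 − (+0.00) = +0.94 V, n = 6.
Overall: 2 NO₃⁻(aq) + 2 H⁺(aq) + 3 H₂(g) → 2 NO(g) + 4 H₂O(l)
Q = P(NO)^2 / ([NO₃⁻]^2·[H⁺]^2·P(H₂)^3); log Q = 7.261.
E = E° − (0.0592/n) log Q = +0.94 − (0.0592/6)(7.261) = +0.868 V.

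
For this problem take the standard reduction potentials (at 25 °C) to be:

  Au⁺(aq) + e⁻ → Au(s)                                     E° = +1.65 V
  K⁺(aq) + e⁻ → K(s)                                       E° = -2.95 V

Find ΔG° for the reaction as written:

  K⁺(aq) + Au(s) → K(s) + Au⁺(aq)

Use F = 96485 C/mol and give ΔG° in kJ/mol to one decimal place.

As written, K⁺/K is reduced (cathode) and Au⁺/Au is oxidised (anode), so E°cell = (-2.95) − (+1.65) = -4.60 V.
Balancing electrons gives n = 1.
ΔG° = −nFE° = −(1)(96485)(-4.60) = 443,831 J = +443.8 kJ/mol.

+443.8 kJ/mol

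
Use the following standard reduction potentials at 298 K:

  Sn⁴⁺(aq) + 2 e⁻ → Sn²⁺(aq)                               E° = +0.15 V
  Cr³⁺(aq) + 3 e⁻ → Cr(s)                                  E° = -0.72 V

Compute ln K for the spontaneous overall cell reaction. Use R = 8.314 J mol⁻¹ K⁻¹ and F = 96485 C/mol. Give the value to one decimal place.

203.3

Cathode: Sn⁴⁺/Sn²⁺; anode: Cr³⁺/Cr. E°cell = (+0.15) − (-0.72) = +0.87 V, with n = 6.
ΔG° = −nFE° = −RT ln K, so ln K = nFE°/(RT) = (6)(96485)(+0.87) / ((8.314)(298)) = 203.284.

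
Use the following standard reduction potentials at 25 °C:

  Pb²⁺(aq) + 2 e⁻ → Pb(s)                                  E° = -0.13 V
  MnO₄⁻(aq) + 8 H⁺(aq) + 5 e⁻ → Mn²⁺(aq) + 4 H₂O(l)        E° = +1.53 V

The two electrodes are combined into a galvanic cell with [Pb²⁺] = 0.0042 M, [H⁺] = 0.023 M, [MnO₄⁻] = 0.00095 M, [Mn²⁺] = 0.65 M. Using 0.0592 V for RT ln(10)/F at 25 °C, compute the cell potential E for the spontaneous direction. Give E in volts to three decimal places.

MnO₄⁻/Mn²⁺ is the cathode (higher E°), Pb²⁺/Pb the anode: E°cell = +1.53 − (-0.13) = +1.66 V, n = 10.
Overall: 2 MnO₄⁻(aq) + 16 H⁺(aq) + 5 Pb(s) → 2 Mn²⁺(aq) + 8 H₂O(l) + 5 Pb²⁺(aq)
Q = [Mn²⁺]^2·[Pb²⁺]^5 / ([MnO₄⁻]^2·[H⁺]^16); log Q = 19.999.
E = E° − (0.0592/n) log Q = +1.66 − (0.0592/10)(19.999) = +1.542 V.

+1.542 V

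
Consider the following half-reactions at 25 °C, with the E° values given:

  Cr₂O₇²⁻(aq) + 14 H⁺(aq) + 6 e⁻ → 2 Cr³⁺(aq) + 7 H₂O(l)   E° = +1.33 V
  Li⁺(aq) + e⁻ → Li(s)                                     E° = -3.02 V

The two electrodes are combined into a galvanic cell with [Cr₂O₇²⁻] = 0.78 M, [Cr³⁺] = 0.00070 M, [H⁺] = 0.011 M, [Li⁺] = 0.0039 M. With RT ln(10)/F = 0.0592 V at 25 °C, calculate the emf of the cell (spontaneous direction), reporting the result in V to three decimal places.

Cr₂O₇²⁻/Cr³⁺ is the cathode (higher E°), Li⁺/Li the anode: E°cell = +1.33 − (-3.02) = +4.35 V, n = 6.
Overall: Cr₂O₇²⁻(aq) + 14 H⁺(aq) + 6 Li(s) → 2 Cr³⁺(aq) + 7 H₂O(l) + 6 Li⁺(aq)
Q = [Cr³⁺]^2·[Li⁺]^6 / ([Cr₂O₇²⁻]·[H⁺]^14); log Q = 6.765.
E = E° − (0.0592/n) log Q = +4.35 − (0.0592/6)(6.765) = +4.283 V.

+4.283 V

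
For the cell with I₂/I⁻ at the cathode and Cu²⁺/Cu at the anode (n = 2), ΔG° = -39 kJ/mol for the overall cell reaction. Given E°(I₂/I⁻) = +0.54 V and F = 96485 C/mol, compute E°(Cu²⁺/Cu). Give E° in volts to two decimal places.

E°cell = −ΔG°/(nF) = −(-39×10³)/((2)(96485)) = +0.202 V.
Since I₂/I⁻ is the cathode and Cu²⁺/Cu the anode, E°cell = E°(I₂/I⁻) − E°(Cu²⁺/Cu).
So E°(Cu²⁺/Cu) = E°(I₂/I⁻) − E°cell = (+0.54) − (+0.202) = +0.34 V.

+0.34 V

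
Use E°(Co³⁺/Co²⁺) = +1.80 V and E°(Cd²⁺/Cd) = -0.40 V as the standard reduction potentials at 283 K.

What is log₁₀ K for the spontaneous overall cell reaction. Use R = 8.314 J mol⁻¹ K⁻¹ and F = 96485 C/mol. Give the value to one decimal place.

Cathode: Co³⁺/Co²⁺; anode: Cd²⁺/Cd. E°cell = (+1.80) − (-0.40) = +2.20 V, with n = 2.
ΔG° = −nFE° = −RT ln K, so ln K = nFE°/(RT) = (2)(96485)(+2.20) / ((8.314)(283)) = 180.433.
log₁₀ K = 180.433 / ln 10 = 78.4.

78.4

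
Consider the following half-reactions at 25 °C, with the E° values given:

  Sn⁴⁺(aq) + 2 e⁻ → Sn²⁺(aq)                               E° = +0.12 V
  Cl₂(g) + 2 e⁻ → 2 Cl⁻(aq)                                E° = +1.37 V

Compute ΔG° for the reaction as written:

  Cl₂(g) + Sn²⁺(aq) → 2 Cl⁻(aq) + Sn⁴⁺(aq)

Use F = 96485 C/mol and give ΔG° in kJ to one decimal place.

As written, Cl₂/Cl⁻ is reduced (cathode) and Sn⁴⁺/Sn²⁺ is oxidised (anode), so E°cell = (+1.37) − (+0.12) = +1.25 V.
Balancing electrons gives n = 2.
ΔG° = −nFE° = −(2)(96485)(+1.25) = -241,212 J = -241.2 kJ.

-241.2 kJ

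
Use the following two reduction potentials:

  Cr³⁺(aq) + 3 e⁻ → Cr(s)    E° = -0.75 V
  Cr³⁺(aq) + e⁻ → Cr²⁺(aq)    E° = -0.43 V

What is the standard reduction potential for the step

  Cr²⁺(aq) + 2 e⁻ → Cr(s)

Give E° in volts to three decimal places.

-0.910 V

Sequential free energies add, so n₃E°₃ = n₁E°₁ + n₂E°₂.
With n₃ = 3, and the known step contributing 1×(-0.43) V, the unknown satisfies 2·E° = 3×(-0.75) − 1×(-0.43) = -1.820.
E° = -1.820 / 2 = -0.910 V.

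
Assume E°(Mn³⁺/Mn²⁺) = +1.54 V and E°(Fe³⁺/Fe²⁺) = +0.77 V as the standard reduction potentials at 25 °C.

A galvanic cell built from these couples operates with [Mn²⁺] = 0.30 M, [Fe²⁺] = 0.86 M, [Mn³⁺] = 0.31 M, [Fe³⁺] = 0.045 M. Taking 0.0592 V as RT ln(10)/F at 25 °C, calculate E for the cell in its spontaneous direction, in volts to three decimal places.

Mn³⁺/Mn²⁺ is the cathode (higher E°), Fe³⁺/Fe²⁺ the anode: E°cell = +1.54 − (+0.77) = +0.77 V, n = 1.
Overall: Mn³⁺(aq) + Fe²⁺(aq) → Mn²⁺(aq) + Fe³⁺(aq)
Q = [Mn²⁺]·[Fe³⁺] / ([Mn³⁺]·[Fe²⁺]); log Q = -1.296.
E = E° − (0.0592/n) log Q = +0.77 − (0.0592/1)(-1.296) = +0.847 V.

+0.847 V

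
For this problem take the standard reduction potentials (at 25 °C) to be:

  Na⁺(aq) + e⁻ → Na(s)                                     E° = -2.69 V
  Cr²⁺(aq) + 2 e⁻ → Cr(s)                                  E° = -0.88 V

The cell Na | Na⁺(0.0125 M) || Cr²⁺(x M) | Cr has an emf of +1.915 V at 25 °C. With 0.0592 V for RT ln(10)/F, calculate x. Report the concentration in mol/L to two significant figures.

0.55 M

Cr²⁺/Cr is the cathode, Na⁺/Na the anode: E°cell = +1.81 V, n = 2.
Overall reaction: Cr²⁺(aq) + 2 Na(s) → Cr(s) + 2 Na⁺(aq); Q = [Na⁺]^2/[Cr²⁺]^1.
From E = E° − (0.0592/n) log Q: log Q = (E° − E)·n/0.0592 = (+1.81 − (+1.915))·2/0.0592 = -3.5473.
So 1·log[Cr²⁺] = 2·log(0.0125) − log Q = -3.8062 − (-3.5473) = -0.2589; [Cr²⁺] = 10^(-0.2589) ≈ 0.55 M.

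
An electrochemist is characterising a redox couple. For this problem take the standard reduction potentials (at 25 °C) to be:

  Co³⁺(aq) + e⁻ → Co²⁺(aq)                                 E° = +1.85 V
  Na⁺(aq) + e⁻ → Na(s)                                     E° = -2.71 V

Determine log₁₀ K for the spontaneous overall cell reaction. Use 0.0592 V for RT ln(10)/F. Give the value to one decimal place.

Cathode: Co³⁺/Co²⁺; anode: Na⁺/Na. E°cell = +4.56 V, n = 1.
log K = nE°cell / 0.0592 = (1)(+4.56) / 0.0592 = 77.0.

77.0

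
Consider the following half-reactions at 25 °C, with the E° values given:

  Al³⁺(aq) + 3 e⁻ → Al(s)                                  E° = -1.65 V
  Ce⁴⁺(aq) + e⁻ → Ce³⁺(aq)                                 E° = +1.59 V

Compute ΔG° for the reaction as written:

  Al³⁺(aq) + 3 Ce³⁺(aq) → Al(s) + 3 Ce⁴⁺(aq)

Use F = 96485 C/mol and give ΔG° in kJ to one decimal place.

As written, Al³⁺/Al is reduced (cathode) and Ce⁴⁺/Ce³⁺ is oxidised (anode), so E°cell = (-1.65) − (+1.59) = -3.24 V.
Balancing electrons gives n = 3.
ΔG° = −nFE° = −(3)(96485)(-3.24) = 937,834 J = +937.8 kJ.

+937.8 kJ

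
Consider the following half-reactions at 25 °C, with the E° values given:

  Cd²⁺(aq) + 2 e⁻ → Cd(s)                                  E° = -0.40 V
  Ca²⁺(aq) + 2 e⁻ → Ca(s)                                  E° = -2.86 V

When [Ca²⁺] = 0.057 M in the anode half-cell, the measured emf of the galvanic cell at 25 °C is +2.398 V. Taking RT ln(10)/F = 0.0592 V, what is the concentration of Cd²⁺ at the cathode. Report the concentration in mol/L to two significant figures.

0.00046 M

Cd²⁺/Cd is the cathode, Ca²⁺/Ca the anode: E°cell = +2.46 V, n = 2.
Overall reaction: Cd²⁺(aq) + Ca(s) → Cd(s) + Ca²⁺(aq); Q = [Ca²⁺]^1/[Cd²⁺]^1.
From E = E° − (0.0592/n) log Q: log Q = (E° − E)·n/0.0592 = (+2.46 − (+2.398))·2/0.0592 = 2.0946.
So 1·log[Cd²⁺] = 1·log(0.057) − log Q = -1.2441 − (2.0946) = -3.3387; [Cd²⁺] = 10^(-3.3387) ≈ 0.00046 M.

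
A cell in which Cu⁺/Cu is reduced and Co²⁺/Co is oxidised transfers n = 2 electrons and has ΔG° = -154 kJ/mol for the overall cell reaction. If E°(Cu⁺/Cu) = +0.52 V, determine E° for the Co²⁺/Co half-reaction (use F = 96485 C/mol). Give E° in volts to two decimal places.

-0.28 V

E°cell = −ΔG°/(nF) = −(-154×10³)/((2)(96485)) = +0.798 V.
Since Cu⁺/Cu is the cathode and Co²⁺/Co the anode, E°cell = E°(Cu⁺/Cu) − E°(Co²⁺/Co).
So E°(Co²⁺/Co) = E°(Cu⁺/Cu) − E°cell = (+0.52) − (+0.798) = -0.28 V.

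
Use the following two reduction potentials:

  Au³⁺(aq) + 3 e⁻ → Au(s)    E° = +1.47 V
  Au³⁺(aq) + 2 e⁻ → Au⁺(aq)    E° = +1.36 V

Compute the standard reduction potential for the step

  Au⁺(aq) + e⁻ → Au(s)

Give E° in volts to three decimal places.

Sequential free energies add, so n₃E°₃ = n₁E°₁ + n₂E°₂.
With n₃ = 3, and the known step contributing 2×(+1.36) V, the unknown satisfies 1·E° = 3×(+1.47) − 2×(+1.36) = +1.690.
E° = +1.690 / 1 = +1.690 V.

+1.690 V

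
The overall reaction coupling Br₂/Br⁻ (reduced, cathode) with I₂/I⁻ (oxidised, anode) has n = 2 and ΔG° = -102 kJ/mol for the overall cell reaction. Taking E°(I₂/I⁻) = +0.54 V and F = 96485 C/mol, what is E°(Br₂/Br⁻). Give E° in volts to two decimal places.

+1.07 V

E°cell = −ΔG°/(nF) = −(-102×10³)/((2)(96485)) = +0.529 V.
Since Br₂/Br⁻ is the cathode and I₂/I⁻ the anode, E°cell = E°(Br₂/Br⁻) − E°(I₂/I⁻).
So E°(Br₂/Br⁻) = E°cell + E°(I₂/I⁻) = +0.529 + (+0.54) = +1.07 V.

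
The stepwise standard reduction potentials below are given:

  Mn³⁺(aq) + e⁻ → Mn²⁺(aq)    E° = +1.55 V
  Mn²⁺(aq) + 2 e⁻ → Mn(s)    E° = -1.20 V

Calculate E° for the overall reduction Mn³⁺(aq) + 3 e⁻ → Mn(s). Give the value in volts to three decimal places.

Since ΔG° = −nFE° is additive over sequential reductions, n₃E°₃ = n₁E°₁ + n₂E°₂.
E°₃ = (1×+1.55 + 2×-1.20) / 3 = (-0.850) / 3 = -0.283 V.

-0.283 V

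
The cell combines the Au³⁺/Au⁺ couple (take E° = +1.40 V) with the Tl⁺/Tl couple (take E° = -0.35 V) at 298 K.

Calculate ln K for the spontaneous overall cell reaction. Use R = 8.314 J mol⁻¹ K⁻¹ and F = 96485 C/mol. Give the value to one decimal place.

Cathode: Au³⁺/Au⁺; anode: Tl⁺/Tl. E°cell = (+1.40) − (-0.35) = +1.75 V, with n = 2.
ΔG° = −nFE° = −RT ln K, so ln K = nFE°/(RT) = (2)(96485)(+1.75) / ((8.314)(298)) = 136.302.

136.3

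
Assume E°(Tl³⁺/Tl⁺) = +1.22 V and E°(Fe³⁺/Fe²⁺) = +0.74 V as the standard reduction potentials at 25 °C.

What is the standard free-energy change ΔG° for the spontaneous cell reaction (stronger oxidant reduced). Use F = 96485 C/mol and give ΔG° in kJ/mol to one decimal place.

Tl³⁺/Tl⁺ (E° = +1.22 V) is the cathode; Fe³⁺/Fe²⁺ (E° = +0.74 V) is the anode, so E°cell = +0.48 V.
Balancing electrons gives n = 2 (lcm of 2 and 1).
ΔG° = −nFE° = −(2)(96485)(+0.48) = -92,626 J = -92.6 kJ/mol.

-92.6 kJ/mol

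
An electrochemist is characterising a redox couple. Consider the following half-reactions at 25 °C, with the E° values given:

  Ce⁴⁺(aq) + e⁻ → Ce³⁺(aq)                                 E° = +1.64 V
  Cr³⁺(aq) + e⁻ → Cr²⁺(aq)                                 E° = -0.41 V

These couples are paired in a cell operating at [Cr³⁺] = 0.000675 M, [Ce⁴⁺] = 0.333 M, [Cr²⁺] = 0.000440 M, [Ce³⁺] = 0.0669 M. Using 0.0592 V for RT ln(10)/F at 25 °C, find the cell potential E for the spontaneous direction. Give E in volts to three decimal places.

Ce⁴⁺/Ce³⁺ is the cathode (higher E°), Cr³⁺/Cr²⁺ the anode: E°cell = +1.64 − (-0.41) = +2.05 V, n = 1.
Overall: Ce⁴⁺(aq) + Cr²⁺(aq) → Ce³⁺(aq) + Cr³⁺(aq)
Q = [Ce³⁺]·[Cr³⁺] / ([Ce⁴⁺]·[Cr²⁺]); log Q = -0.511.
E = E° − (0.0592/n) log Q = +2.05 − (0.0592/1)(-0.511) = +2.080 V.

+2.080 V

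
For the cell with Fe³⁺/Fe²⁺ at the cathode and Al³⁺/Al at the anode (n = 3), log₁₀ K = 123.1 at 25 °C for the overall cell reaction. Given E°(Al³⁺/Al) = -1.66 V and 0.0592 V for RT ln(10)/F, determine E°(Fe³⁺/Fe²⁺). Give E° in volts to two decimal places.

E°cell = (0.0592/n)·log K = (0.0592/3)(123.1) = +2.429 V.
Since Fe³⁺/Fe²⁺ is the cathode and Al³⁺/Al the anode, E°cell = E°(Fe³⁺/Fe²⁺) − E°(Al³⁺/Al).
So E°(Fe³⁺/Fe²⁺) = E°cell + E°(Al³⁺/Al) = +2.429 + (-1.66) = +0.77 V.

+0.77 V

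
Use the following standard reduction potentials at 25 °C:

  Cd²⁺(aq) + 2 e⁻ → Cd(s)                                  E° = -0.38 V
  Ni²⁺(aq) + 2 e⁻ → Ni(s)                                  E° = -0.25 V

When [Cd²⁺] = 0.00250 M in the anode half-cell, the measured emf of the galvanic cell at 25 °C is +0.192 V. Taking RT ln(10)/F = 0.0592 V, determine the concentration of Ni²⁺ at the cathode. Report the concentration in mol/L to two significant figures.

0.31 M

Ni²⁺/Ni is the cathode, Cd²⁺/Cd the anode: E°cell = +0.13 V, n = 2.
Overall reaction: Ni²⁺(aq) + Cd(s) → Ni(s) + Cd²⁺(aq); Q = [Cd²⁺]^1/[Ni²⁺]^1.
From E = E° − (0.0592/n) log Q: log Q = (E° − E)·n/0.0592 = (+0.13 − (+0.192))·2/0.0592 = -2.0946.
So 1·log[Ni²⁺] = 1·log(0.0025) − log Q = -2.6021 − (-2.0946) = -0.5075; [Ni²⁺] = 10^(-0.5075) ≈ 0.31 M.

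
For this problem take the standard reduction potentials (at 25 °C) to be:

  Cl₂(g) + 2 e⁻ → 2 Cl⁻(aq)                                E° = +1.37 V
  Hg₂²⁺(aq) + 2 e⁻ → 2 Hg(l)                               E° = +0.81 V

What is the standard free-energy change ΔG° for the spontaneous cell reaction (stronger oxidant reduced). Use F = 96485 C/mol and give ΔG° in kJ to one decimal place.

Cl₂/Cl⁻ (E° = +1.37 V) is the cathode; Hg₂²⁺/Hg (E° = +0.81 V) is the anode, so E°cell = +0.56 V.
Balancing electrons gives n = 2 (lcm of 2 and 2).
ΔG° = −nFE° = −(2)(96485)(+0.56) = -108,063 J = -108.1 kJ.

-108.1 kJ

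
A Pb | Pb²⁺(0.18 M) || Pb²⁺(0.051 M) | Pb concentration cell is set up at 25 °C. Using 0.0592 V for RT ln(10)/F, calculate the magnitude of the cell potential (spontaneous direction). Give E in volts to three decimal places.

For a concentration cell E°cell = 0. The 0.18 M side is the cathode (reduction is favoured where [Pb²⁺] is higher).
With n = 2, E = −(0.0592/2) log([Pb²⁺]ₐₙ/[Pb²⁺]꜀ₐₜ) = −(0.0592/2) log(0.051/0.18) = −(0.0592/2)(-0.548) = +0.016 V.

+0.016 V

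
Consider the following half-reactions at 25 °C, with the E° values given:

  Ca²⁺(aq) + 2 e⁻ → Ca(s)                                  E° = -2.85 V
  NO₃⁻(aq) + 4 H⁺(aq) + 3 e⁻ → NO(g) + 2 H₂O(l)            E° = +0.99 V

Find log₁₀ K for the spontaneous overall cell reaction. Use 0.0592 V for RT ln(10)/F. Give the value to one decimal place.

Cathode: NO₃⁻/NO; anode: Ca²⁺/Ca. E°cell = +3.84 V, n = 6.
log K = nE°cell / 0.0592 = (6)(+3.84) / 0.0592 = 389.2.

389.2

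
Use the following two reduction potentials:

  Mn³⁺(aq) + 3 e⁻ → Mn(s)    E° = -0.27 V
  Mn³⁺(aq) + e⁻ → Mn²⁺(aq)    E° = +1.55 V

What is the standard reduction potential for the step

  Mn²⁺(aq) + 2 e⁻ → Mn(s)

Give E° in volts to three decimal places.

-1.180 V

Sequential free energies add, so n₃E°₃ = n₁E°₁ + n₂E°₂.
With n₃ = 3, and the known step contributing 1×(+1.55) V, the unknown satisfies 2·E° = 3×(-0.27) − 1×(+1.55) = -2.360.
E° = -2.360 / 2 = -1.180 V.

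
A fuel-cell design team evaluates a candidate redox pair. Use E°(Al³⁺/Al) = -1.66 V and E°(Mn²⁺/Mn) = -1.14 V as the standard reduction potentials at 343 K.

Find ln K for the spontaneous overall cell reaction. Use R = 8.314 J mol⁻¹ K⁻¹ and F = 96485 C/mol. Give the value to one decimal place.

Cathode: Mn²⁺/Mn; anode: Al³⁺/Al. E°cell = (-1.14) − (-1.66) = +0.52 V, with n = 6.
ΔG° = −nFE° = −RT ln K, so ln K = nFE°/(RT) = (6)(96485)(+0.52) / ((8.314)(343)) = 105.563.

105.6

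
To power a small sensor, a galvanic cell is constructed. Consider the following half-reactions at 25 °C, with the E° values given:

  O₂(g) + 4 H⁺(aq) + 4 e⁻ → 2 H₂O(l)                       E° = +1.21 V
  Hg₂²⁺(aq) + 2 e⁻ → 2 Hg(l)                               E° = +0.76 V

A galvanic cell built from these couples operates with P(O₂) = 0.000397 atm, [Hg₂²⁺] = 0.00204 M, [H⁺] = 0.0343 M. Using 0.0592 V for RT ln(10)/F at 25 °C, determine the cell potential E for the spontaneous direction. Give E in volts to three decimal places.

+0.393 V

O₂/H₂O is the cathode (higher E°), Hg₂²⁺/Hg the anode: E°cell = +1.21 − (+0.76) = +0.45 V, n = 4.
Overall: O₂(g) + 4 H⁺(aq) + 4 Hg(l) → 2 H₂O(l) + 2 Hg₂²⁺(aq)
Q = [Hg₂²⁺]^2 / (P(O₂)·[H⁺]^4); log Q = 3.879.
E = E° − (0.0592/n) log Q = +0.45 − (0.0592/4)(3.879) = +0.393 V.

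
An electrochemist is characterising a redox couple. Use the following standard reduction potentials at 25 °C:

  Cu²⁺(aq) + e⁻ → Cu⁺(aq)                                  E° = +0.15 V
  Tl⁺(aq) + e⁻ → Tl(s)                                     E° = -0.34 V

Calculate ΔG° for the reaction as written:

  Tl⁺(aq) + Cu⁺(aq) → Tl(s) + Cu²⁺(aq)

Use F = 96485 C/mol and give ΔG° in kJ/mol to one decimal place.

As written, Tl⁺/Tl is reduced (cathode) and Cu²⁺/Cu⁺ is oxidised (anode), so E°cell = (-0.34) − (+0.15) = -0.49 V.
Balancing electrons gives n = 1.
ΔG° = −nFE° = −(1)(96485)(-0.49) = 47,278 J = +47.3 kJ/mol.

+47.3 kJ/mol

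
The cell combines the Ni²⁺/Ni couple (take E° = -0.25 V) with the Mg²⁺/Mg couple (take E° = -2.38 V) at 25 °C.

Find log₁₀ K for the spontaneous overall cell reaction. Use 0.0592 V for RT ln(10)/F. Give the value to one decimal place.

72.0

Cathode: Ni²⁺/Ni; anode: Mg²⁺/Mg. E°cell = +2.13 V, n = 2.
log K = nE°cell / 0.0592 = (2)(+2.13) / 0.0592 = 72.0.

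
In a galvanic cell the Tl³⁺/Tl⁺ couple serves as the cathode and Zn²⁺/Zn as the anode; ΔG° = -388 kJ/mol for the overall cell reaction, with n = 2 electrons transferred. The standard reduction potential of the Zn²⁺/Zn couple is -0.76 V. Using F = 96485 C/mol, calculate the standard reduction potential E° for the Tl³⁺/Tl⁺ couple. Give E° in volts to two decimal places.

E°cell = −ΔG°/(nF) = −(-388×10³)/((2)(96485)) = +2.011 V.
Since Tl³⁺/Tl⁺ is the cathode and Zn²⁺/Zn the anode, E°cell = E°(Tl³⁺/Tl⁺) − E°(Zn²⁺/Zn).
So E°(Tl³⁺/Tl⁺) = E°cell + E°(Zn²⁺/Zn) = +2.011 + (-0.76) = +1.25 V.

+1.25 V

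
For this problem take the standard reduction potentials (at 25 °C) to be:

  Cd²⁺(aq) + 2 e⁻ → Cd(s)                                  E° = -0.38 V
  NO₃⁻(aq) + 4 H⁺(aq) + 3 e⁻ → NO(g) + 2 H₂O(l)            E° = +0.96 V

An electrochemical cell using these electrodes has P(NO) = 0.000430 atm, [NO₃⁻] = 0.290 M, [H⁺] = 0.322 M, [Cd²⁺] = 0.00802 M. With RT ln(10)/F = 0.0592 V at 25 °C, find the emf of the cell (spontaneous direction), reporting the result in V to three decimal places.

NO₃⁻/NO is the cathode (higher E°), Cd²⁺/Cd the anode: E°cell = +0.96 − (-0.38) = +1.34 V, n = 6.
Overall: 2 NO₃⁻(aq) + 8 H⁺(aq) + 3 Cd(s) → 2 NO(g) + 4 H₂O(l) + 3 Cd²⁺(aq)
Q = P(NO)^2·[Cd²⁺]^3 / ([NO₃⁻]^2·[H⁺]^8); log Q = -8.008.
E = E° − (0.0592/n) log Q = +1.34 − (0.0592/6)(-8.008) = +1.419 V.

+1.419 V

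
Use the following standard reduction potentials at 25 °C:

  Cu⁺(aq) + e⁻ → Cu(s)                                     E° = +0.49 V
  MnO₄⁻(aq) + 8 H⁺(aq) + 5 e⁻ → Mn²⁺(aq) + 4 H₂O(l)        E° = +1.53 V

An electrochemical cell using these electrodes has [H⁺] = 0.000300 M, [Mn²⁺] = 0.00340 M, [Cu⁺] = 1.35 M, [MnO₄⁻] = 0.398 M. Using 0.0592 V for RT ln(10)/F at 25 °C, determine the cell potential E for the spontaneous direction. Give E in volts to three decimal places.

MnO₄⁻/Mn²⁺ is the cathode (higher E°), Cu⁺/Cu the anode: E°cell = +1.53 − (+0.49) = +1.04 V, n = 5.
Overall: MnO₄⁻(aq) + 8 H⁺(aq) + 5 Cu(s) → Mn²⁺(aq) + 4 H₂O(l) + 5 Cu⁺(aq)
Q = [Mn²⁺]·[Cu⁺]^5 / ([MnO₄⁻]·[H⁺]^8); log Q = 26.766.
E = E° − (0.0592/n) log Q = +1.04 − (0.0592/5)(26.766) = +0.723 V.

+0.723 V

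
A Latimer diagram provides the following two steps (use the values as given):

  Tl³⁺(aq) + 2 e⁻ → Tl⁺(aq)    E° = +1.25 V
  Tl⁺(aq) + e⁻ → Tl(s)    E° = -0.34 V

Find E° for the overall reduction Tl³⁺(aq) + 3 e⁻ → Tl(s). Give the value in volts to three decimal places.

Standard free energies of sequential steps add: ΔG°₃ = ΔG°₁ + ΔG°₂, so n₃E°₃ = n₁E°₁ + n₂E°₂.
E°₃ = (2×+1.25 + 1×-0.34) / 3 = (+2.160) / 3 = +0.720 V.

+0.720 V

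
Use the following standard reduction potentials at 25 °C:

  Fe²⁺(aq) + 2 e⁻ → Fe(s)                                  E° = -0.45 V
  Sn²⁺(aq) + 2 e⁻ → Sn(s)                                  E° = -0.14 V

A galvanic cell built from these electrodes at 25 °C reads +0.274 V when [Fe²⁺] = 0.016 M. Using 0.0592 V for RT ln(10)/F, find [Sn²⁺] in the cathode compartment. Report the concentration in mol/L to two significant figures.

Sn²⁺/Sn is the cathode, Fe²⁺/Fe the anode: E°cell = +0.31 V, n = 2.
Overall reaction: Sn²⁺(aq) + Fe(s) → Sn(s) + Fe²⁺(aq); Q = [Fe²⁺]^1/[Sn²⁺]^1.
From E = E° − (0.0592/n) log Q: log Q = (E° − E)·n/0.0592 = (+0.31 − (+0.274))·2/0.0592 = 1.2162.
So 1·log[Sn²⁺] = 1·log(0.016) − log Q = -1.7959 − (1.2162) = -3.0121; [Sn²⁺] = 10^(-3.0121) ≈ 0.00097 M.

0.00097 M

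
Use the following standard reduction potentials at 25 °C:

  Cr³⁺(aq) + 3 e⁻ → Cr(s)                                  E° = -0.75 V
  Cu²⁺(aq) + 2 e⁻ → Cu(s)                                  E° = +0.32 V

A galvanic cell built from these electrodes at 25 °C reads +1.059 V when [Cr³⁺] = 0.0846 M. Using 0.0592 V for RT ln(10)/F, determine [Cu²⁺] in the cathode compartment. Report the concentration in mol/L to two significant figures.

Cu²⁺/Cu is the cathode, Cr³⁺/Cr the anode: E°cell = +1.07 V, n = 6.
Overall reaction: 3 Cu²⁺(aq) + 2 Cr(s) → 3 Cu(s) + 2 Cr³⁺(aq); Q = [Cr³⁺]^2/[Cu²⁺]^3.
From E = E° − (0.0592/n) log Q: log Q = (E° − E)·n/0.0592 = (+1.07 − (+1.059))·6/0.0592 = 1.1149.
So 3·log[Cu²⁺] = 2·log(0.0846) − log Q = -2.1453 − (1.1149) = -3.2602; log[Cu²⁺] = -3.2602 / 3 = -1.0867; [Cu²⁺] = 10^(-1.0867) ≈ 0.082 M.

0.082 M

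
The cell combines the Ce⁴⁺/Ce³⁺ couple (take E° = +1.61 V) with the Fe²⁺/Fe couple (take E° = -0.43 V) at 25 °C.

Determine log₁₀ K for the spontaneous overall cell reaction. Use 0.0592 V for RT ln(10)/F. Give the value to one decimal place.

Cathode: Ce⁴⁺/Ce³⁺; anode: Fe²⁺/Fe. E°cell = +2.04 V, n = 2.
log K = nE°cell / 0.0592 = (2)(+2.04) / 0.0592 = 68.9.

68.9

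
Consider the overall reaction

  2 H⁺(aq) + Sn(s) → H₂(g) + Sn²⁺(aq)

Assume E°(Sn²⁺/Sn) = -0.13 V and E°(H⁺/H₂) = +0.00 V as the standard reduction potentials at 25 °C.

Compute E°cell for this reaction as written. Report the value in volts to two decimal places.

+0.13 V

The H⁺/H₂ couple has the higher reduction potential, so it is the cathode; Sn²⁺/Sn is oxidised at the anode.
E°cell = E°(cathode) − E°(anode) = (+0.00) − (-0.13) = +0.13 V.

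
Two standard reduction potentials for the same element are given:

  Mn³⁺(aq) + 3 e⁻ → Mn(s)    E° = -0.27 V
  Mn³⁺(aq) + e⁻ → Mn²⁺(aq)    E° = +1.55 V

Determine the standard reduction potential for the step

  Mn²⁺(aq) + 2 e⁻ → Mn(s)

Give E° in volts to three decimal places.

Sequential free energies add, so n₃E°₃ = n₁E°₁ + n₂E°₂.
With n₃ = 3, and the known step contributing 1×(+1.55) V, the unknown satisfies 2·E° = 3×(-0.27) − 1×(+1.55) = -2.360.
E° = -2.360 / 2 = -1.180 V.

-1.180 V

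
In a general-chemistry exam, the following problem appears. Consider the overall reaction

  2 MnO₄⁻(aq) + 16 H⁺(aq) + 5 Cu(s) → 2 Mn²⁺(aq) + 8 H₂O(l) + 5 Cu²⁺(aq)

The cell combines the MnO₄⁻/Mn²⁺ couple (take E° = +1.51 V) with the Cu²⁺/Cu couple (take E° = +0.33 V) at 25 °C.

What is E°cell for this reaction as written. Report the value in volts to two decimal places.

+1.18 V

The MnO₄⁻/Mn²⁺ couple has the higher reduction potential, so it is the cathode; Cu²⁺/Cu is oxidised at the anode.
E°cell = E°(cathode) − E°(anode) = (+1.51) − (+0.33) = +1.18 V.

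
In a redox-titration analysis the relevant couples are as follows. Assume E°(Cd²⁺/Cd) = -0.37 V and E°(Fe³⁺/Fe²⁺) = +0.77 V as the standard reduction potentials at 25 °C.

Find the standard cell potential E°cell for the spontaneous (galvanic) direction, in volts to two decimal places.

+1.14 V

The Fe³⁺/Fe²⁺ couple has the higher reduction potential, so it is the cathode; Cd²⁺/Cd is oxidised at the anode.
E°cell = E°(cathode) − E°(anode) = (+0.77) − (-0.37) = +1.14 V.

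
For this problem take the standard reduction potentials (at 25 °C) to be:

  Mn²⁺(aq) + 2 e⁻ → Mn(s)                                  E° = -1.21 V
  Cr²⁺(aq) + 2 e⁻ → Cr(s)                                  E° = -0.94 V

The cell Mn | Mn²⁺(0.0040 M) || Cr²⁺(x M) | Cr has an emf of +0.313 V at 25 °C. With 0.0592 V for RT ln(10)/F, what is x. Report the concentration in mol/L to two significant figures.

Cr²⁺/Cr is the cathode, Mn²⁺/Mn the anode: E°cell = +0.27 V, n = 2.
Overall reaction: Cr²⁺(aq) + Mn(s) → Cr(s) + Mn²⁺(aq); Q = [Mn²⁺]^1/[Cr²⁺]^1.
From E = E° − (0.0592/n) log Q: log Q = (E° − E)·n/0.0592 = (+0.27 − (+0.313))·2/0.0592 = -1.4527.
So 1·log[Cr²⁺] = 1·log(0.004) − log Q = -2.3979 − (-1.4527) = -0.9452; [Cr²⁺] = 10^(-0.9452) ≈ 0.11 M.

0.11 M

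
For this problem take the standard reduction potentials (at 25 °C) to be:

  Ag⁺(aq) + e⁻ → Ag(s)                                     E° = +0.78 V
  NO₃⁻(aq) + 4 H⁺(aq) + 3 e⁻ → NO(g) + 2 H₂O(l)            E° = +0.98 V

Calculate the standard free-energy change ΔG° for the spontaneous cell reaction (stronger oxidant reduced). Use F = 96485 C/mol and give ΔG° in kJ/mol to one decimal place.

NO₃⁻/NO (E° = +0.98 V) is the cathode; Ag⁺/Ag (E° = +0.78 V) is the anode, so E°cell = +0.20 V.
Balancing electrons gives n = 3 (lcm of 3 and 1).
ΔG° = −nFE° = −(3)(96485)(+0.20) = -57,891 J = -57.9 kJ/mol.

-57.9 kJ/mol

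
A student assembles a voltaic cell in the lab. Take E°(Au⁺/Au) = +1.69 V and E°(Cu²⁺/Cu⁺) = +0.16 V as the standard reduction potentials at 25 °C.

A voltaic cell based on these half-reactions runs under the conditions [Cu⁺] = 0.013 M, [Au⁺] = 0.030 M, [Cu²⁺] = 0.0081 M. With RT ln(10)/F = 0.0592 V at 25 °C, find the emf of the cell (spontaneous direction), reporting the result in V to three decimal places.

+1.452 V

Au⁺/Au is the cathode (higher E°), Cu²⁺/Cu⁺ the anode: E°cell = +1.69 − (+0.16) = +1.53 V, n = 1.
Overall: Au⁺(aq) + Cu⁺(aq) → Au(s) + Cu²⁺(aq)
Q = [Cu²⁺] / ([Au⁺]·[Cu⁺]); log Q = 1.317.
E = E° − (0.0592/n) log Q = +1.53 − (0.0592/1)(1.317) = +1.452 V.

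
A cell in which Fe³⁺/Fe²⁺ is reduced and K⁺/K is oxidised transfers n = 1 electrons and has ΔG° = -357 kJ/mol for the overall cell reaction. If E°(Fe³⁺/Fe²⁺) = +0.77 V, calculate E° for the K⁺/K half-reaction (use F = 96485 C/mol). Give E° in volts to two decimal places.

E°cell = −ΔG°/(nF) = −(-357×10³)/((1)(96485)) = +3.700 V.
Since Fe³⁺/Fe²⁺ is the cathode and K⁺/K the anode, E°cell = E°(Fe³⁺/Fe²⁺) − E°(K⁺/K).
So E°(K⁺/K) = E°(Fe³⁺/Fe²⁺) − E°cell = (+0.77) − (+3.700) = -2.93 V.

-2.93 V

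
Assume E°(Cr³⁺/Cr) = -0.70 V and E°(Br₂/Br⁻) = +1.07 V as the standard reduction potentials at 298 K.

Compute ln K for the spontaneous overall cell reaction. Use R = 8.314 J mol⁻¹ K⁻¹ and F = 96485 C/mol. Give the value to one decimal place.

Cathode: Br₂/Br⁻; anode: Cr³⁺/Cr. E°cell = (+1.07) − (-0.70) = +1.77 V, with n = 6.
ΔG° = −nFE° = −RT ln K, so ln K = nFE°/(RT) = (6)(96485)(+1.77) / ((8.314)(298)) = 413.579.

413.6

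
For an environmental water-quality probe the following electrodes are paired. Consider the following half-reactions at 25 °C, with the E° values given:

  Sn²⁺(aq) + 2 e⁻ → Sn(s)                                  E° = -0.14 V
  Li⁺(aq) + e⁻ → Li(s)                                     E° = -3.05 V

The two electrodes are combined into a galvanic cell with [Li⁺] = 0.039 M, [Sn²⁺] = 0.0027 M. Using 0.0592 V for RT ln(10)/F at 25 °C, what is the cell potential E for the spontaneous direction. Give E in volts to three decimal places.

Sn²⁺/Sn is the cathode (higher E°), Li⁺/Li the anode: E°cell = -0.14 − (-3.05) = +2.91 V, n = 2.
Overall: Sn²⁺(aq) + 2 Li(s) → Sn(s) + 2 Li⁺(aq)
Q = [Li⁺]^2 / ([Sn²⁺]); log Q = -0.249.
E = E° − (0.0592/n) log Q = +2.91 − (0.0592/2)(-0.249) = +2.917 V.

+2.917 V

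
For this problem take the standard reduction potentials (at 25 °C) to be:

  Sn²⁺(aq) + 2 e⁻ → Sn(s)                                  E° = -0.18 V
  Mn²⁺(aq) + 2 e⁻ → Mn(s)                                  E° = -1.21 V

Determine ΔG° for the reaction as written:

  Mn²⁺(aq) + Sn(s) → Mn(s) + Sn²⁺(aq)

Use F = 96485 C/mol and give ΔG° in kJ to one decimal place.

As written, Mn²⁺/Mn is reduced (cathode) and Sn²⁺/Sn is oxidised (anode), so E°cell = (-1.21) − (-0.18) = -1.03 V.
Balancing electrons gives n = 2.
ΔG° = −nFE° = −(2)(96485)(-1.03) = 198,759 J = +198.8 kJ.

+198.8 kJ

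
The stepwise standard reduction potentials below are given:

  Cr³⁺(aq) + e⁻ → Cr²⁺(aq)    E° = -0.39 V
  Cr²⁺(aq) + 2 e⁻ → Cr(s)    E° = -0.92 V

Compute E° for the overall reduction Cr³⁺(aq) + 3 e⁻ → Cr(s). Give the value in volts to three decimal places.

Since ΔG° = −nFE° is additive over sequential reductions, n₃E°₃ = n₁E°₁ + n₂E°₂.
E°₃ = (1×-0.39 + 2×-0.92) / 3 = (-2.230) / 3 = -0.743 V.

-0.743 V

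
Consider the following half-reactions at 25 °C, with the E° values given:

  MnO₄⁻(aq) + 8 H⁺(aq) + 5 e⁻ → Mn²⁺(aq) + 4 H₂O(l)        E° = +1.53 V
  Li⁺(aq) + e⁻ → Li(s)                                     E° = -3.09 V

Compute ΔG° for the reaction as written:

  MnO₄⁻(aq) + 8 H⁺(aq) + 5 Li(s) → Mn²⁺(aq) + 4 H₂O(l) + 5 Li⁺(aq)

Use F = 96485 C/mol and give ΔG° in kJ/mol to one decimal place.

As written, MnO₄⁻/Mn²⁺ is reduced (cathode) and Li⁺/Li is oxidised (anode), so E°cell = (+1.53) − (-3.09) = +4.62 V.
Balancing electrons gives n = 5.
ΔG° = −nFE° = −(5)(96485)(+4.62) = -2,228,804 J = -2228.8 kJ/mol.

-2228.8 kJ/mol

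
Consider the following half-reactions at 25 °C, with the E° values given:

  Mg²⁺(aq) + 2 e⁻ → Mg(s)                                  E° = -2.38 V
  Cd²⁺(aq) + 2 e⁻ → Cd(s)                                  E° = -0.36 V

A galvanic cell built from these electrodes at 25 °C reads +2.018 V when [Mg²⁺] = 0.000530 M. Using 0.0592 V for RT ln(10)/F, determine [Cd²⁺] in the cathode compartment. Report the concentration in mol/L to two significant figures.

Cd²⁺/Cd is the cathode, Mg²⁺/Mg the anode: E°cell = +2.02 V, n = 2.
Overall reaction: Cd²⁺(aq) + Mg(s) → Cd(s) + Mg²⁺(aq); Q = [Mg²⁺]^1/[Cd²⁺]^1.
From E = E° − (0.0592/n) log Q: log Q = (E° − E)·n/0.0592 = (+2.02 − (+2.018))·2/0.0592 = 0.0676.
So 1·log[Cd²⁺] = 1·log(0.00053) − log Q = -3.2757 − (0.0676) = -3.3433; [Cd²⁺] = 10^(-3.3433) ≈ 0.00045 M.

0.00045 M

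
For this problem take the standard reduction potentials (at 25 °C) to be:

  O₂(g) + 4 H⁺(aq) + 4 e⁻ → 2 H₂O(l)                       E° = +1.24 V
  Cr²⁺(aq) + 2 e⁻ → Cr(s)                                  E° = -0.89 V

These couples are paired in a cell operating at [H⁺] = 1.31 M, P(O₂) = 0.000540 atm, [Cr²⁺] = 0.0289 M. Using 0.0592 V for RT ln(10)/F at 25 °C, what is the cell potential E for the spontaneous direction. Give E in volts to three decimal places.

+2.134 V

O₂/H₂O is the cathode (higher E°), Cr²⁺/Cr the anode: E°cell = +1.24 − (-0.89) = +2.13 V, n = 4.
Overall: O₂(g) + 4 H⁺(aq) + 2 Cr(s) → 2 H₂O(l) + 2 Cr²⁺(aq)
Q = [Cr²⁺]^2 / (P(O₂)·[H⁺]^4); log Q = -0.280.
E = E° − (0.0592/n) log Q = +2.13 − (0.0592/4)(-0.280) = +2.134 V.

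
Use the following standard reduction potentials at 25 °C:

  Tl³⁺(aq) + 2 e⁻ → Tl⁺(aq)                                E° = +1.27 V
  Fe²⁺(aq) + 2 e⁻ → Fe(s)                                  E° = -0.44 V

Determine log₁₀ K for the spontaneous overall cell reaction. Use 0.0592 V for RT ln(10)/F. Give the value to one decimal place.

57.8

Cathode: Tl³⁺/Tl⁺; anode: Fe²⁺/Fe. E°cell = +1.71 V, n = 2.
log K = nE°cell / 0.0592 = (2)(+1.71) / 0.0592 = 57.8.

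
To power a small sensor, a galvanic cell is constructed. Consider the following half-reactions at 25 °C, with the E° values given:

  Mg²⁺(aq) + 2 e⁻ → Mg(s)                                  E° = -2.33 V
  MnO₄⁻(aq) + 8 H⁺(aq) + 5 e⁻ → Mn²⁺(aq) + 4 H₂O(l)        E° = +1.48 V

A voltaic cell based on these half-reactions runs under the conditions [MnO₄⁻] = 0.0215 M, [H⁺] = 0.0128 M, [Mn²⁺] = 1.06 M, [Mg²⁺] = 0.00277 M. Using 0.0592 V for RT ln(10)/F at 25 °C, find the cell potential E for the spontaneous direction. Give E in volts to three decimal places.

MnO₄⁻/Mn²⁺ is the cathode (higher E°), Mg²⁺/Mg the anode: E°cell = +1.48 − (-2.33) = +3.81 V, n = 10.
Overall: 2 MnO₄⁻(aq) + 16 H⁺(aq) + 5 Mg(s) → 2 Mn²⁺(aq) + 8 H₂O(l) + 5 Mg²⁺(aq)
Q = [Mn²⁺]^2·[Mg²⁺]^5 / ([MnO₄⁻]^2·[H⁺]^16); log Q = 20.883.
E = E° − (0.0592/n) log Q = +3.81 − (0.0592/10)(20.883) = +3.686 V.

+3.686 V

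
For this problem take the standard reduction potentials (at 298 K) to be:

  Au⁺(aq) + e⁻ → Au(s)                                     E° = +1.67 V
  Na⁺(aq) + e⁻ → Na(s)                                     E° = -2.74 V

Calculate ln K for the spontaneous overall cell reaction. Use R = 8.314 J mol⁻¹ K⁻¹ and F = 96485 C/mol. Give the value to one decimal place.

Cathode: Au⁺/Au; anode: Na⁺/Na. E°cell = (+1.67) − (-2.74) = +4.41 V, with n = 1.
ΔG° = −nFE° = −RT ln K, so ln K = nFE°/(RT) = (1)(96485)(+4.41) / ((8.314)(298)) = 171.740.

171.7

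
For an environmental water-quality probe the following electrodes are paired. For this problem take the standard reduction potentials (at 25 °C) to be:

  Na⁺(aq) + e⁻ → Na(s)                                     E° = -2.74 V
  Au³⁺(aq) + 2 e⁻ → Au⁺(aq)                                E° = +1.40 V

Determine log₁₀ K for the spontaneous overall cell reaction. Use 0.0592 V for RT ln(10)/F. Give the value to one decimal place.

Cathode: Au³⁺/Au⁺; anode: Na⁺/Na. E°cell = +4.14 V, n = 2.
log K = nE°cell / 0.0592 = (2)(+4.14) / 0.0592 = 139.9.

139.9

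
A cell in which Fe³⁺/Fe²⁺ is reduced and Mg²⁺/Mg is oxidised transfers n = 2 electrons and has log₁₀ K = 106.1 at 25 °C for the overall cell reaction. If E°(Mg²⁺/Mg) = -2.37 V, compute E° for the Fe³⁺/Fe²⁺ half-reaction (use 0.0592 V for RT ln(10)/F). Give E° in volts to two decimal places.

+0.77 V

E°cell = (0.0592/n)·log K = (0.0592/2)(106.1) = +3.141 V.
Since Fe³⁺/Fe²⁺ is the cathode and Mg²⁺/Mg the anode, E°cell = E°(Fe³⁺/Fe²⁺) − E°(Mg²⁺/Mg).
So E°(Fe³⁺/Fe²⁺) = E°cell + E°(Mg²⁺/Mg) = +3.141 + (-2.37) = +0.77 V.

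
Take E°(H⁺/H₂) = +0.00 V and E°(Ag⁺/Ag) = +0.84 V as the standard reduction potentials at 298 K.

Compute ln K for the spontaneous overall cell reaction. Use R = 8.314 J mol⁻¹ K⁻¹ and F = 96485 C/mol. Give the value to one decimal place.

Cathode: Ag⁺/Ag; anode: H⁺/H₂. E°cell = (+0.84) − (+0.00) = +0.84 V, with n = 2.
ΔG° = −nFE° = −RT ln K, so ln K = nFE°/(RT) = (2)(96485)(+0.84) / ((8.314)(298)) = 65.425.

65.4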